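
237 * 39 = 9243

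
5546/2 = 2773 = 2773.00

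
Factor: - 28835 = -5^1*73^1 *79^1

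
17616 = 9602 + 8014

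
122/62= 1 + 30/31 = 1.97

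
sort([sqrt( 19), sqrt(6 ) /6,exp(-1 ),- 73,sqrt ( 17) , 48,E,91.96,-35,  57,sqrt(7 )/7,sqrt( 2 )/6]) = [ - 73,  -  35, sqrt(2 ) /6,  exp ( - 1),sqrt(7) /7, sqrt( 6 ) /6,E,sqrt(17),sqrt( 19), 48, 57,  91.96]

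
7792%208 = 96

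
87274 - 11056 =76218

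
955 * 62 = 59210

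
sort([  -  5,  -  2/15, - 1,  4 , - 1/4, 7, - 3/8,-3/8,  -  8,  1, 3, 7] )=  [-8, -5 , -1, -3/8, - 3/8,-1/4,-2/15,  1,  3,4,7,7 ] 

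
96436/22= 4383 + 5/11=4383.45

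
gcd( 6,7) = 1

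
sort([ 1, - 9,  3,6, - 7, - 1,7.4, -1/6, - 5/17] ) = [ - 9, - 7, - 1, - 5/17,-1/6, 1,3,6, 7.4] 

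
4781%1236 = 1073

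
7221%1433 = 56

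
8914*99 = 882486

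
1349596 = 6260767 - 4911171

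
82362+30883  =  113245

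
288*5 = 1440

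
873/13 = 873/13 =67.15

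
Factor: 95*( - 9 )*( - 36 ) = 2^2*3^4*5^1*19^1  =  30780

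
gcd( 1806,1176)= 42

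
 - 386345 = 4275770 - 4662115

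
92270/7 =92270/7 = 13181.43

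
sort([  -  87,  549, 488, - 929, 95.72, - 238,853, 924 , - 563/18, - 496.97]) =[ - 929, - 496.97, - 238,-87, - 563/18, 95.72, 488, 549,853,  924]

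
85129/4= 21282 + 1/4 = 21282.25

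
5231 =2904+2327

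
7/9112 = 7/9112 = 0.00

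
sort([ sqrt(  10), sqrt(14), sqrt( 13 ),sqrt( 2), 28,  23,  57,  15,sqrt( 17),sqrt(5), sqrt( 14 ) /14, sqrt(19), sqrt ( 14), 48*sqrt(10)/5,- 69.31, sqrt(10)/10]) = [-69.31, sqrt(14) /14,  sqrt(10)/10,sqrt( 2),sqrt( 5 ), sqrt(10) , sqrt(13) , sqrt( 14), sqrt(  14), sqrt (17) , sqrt(19), 15,  23, 28, 48*sqrt ( 10)/5,57 ]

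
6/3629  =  6/3629=0.00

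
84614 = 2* 42307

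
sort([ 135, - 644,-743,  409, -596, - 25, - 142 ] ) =[- 743, - 644, - 596, - 142,-25, 135, 409]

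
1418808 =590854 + 827954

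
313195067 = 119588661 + 193606406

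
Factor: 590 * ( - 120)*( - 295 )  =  2^4*3^1*5^3*59^2  =  20886000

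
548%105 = 23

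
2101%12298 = 2101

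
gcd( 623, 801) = 89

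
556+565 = 1121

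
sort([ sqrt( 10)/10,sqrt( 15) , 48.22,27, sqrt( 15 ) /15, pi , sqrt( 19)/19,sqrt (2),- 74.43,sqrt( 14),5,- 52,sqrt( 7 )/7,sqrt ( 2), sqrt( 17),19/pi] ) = [ - 74.43, - 52,sqrt( 19)/19,sqrt(15 )/15,sqrt(10) /10 , sqrt(7)/7 , sqrt( 2 ),sqrt( 2),pi,  sqrt(14), sqrt( 15 ),sqrt( 17),5,19/pi,27,  48.22]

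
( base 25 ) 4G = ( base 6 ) 312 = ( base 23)51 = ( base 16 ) 74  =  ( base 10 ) 116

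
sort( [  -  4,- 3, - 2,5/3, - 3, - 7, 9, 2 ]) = [ - 7, - 4, - 3, - 3 , - 2, 5/3, 2, 9]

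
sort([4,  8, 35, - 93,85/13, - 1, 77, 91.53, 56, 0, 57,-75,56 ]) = [- 93, - 75, - 1,  0, 4,  85/13,8, 35,  56, 56,57,  77,91.53 ] 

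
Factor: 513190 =2^1*5^1*19^1*37^1*73^1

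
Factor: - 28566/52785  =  -46/85 = - 2^1*5^( - 1)*17^( - 1 )*23^1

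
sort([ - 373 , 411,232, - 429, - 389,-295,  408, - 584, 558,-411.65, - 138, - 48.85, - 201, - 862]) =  [ - 862, - 584, - 429, - 411.65, - 389, - 373,-295,-201, - 138,  -  48.85, 232 , 408, 411, 558]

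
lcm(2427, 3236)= 9708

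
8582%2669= 575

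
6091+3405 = 9496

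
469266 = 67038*7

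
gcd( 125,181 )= 1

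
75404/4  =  18851 = 18851.00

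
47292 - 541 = 46751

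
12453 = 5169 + 7284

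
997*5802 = 5784594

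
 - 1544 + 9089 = 7545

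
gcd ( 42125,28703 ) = 1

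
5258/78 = 2629/39 = 67.41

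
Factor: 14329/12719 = 79^(-1)* 89^1 = 89/79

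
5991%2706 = 579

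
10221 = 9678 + 543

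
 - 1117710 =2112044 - 3229754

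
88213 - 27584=60629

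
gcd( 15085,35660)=5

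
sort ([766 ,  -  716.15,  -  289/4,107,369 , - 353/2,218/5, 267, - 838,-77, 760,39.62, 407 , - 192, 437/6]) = [-838, - 716.15, - 192 , - 353/2, - 77, -289/4,39.62, 218/5,  437/6, 107,267 , 369,407,760,  766]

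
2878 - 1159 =1719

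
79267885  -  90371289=- 11103404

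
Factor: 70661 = 19^1*3719^1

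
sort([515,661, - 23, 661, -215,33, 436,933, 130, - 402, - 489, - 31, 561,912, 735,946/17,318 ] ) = [ - 489, - 402 ,- 215,-31, - 23 , 33,946/17, 130,318, 436, 515, 561, 661,  661,735, 912, 933 ] 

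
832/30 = 416/15 = 27.73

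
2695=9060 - 6365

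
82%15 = 7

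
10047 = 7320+2727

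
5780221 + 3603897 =9384118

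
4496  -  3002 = 1494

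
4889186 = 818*5977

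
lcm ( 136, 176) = 2992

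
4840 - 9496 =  - 4656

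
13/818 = 13/818 = 0.02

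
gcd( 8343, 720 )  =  9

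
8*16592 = 132736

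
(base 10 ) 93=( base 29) 36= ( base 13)72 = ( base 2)1011101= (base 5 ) 333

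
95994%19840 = 16634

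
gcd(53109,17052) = 21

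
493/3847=493/3847= 0.13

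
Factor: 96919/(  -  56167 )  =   - 19^1 * 5101^1*56167^( - 1)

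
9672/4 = 2418 = 2418.00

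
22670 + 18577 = 41247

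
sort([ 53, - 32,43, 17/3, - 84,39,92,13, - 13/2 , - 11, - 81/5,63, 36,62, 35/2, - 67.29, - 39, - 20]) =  [- 84, - 67.29,-39, - 32 , - 20, - 81/5, - 11, - 13/2,17/3,13,35/2,36, 39, 43,53,62,63,92]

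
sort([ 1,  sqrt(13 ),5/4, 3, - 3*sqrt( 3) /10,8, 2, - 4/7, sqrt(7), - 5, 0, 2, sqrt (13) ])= [ - 5, - 4/7, - 3*sqrt(3)/10, 0,1,5/4, 2, 2, sqrt( 7),3,sqrt ( 13),  sqrt( 13),8 ]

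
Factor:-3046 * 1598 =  - 2^2*17^1 * 47^1*1523^1 = -  4867508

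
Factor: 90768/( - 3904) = -93/4= - 2^(  -  2)*3^1 * 31^1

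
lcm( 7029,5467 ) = 49203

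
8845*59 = 521855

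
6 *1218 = 7308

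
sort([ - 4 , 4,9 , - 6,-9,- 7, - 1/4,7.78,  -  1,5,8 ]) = [ - 9, -7,-6, - 4, - 1,-1/4, 4,5,  7.78,8,9] 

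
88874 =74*1201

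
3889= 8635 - 4746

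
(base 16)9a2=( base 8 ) 4642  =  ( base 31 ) 2HH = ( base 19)6ff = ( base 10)2466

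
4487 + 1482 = 5969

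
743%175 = 43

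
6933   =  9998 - 3065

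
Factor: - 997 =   -  997^1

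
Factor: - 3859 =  - 17^1*227^1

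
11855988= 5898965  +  5957023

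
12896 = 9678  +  3218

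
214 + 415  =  629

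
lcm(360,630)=2520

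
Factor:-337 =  - 337^1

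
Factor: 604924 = 2^2*43^1*3517^1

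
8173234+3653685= 11826919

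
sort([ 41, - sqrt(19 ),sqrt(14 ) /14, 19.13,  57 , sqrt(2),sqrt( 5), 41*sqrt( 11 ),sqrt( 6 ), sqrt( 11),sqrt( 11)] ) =[ - sqrt( 19),sqrt (14)/14,sqrt(2),sqrt(5 ),sqrt( 6),sqrt (11),sqrt(11),19.13,41  ,  57, 41 * sqrt (11)]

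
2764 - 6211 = -3447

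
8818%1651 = 563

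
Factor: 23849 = 7^1 *3407^1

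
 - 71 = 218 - 289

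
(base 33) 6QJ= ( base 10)7411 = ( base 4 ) 1303303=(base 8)16363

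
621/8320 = 621/8320 = 0.07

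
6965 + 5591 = 12556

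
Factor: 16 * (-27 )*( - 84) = 2^6  *3^4*7^1 = 36288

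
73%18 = 1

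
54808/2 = 27404= 27404.00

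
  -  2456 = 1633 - 4089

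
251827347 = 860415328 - 608587981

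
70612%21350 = 6562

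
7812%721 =602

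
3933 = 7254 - 3321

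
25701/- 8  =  - 3213 + 3/8 = - 3212.62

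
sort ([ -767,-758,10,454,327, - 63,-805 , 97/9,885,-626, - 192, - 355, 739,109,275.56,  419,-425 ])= [ - 805,-767,  -  758,-626, - 425,-355,-192, - 63,10 , 97/9,109,275.56, 327, 419,  454,739, 885 ]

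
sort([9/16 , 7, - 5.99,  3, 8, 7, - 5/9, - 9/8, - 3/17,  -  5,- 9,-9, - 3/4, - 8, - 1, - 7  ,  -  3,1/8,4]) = [  -  9, - 9 ,-8, - 7, - 5.99, - 5, - 3, - 9/8, - 1, - 3/4, - 5/9, - 3/17, 1/8 , 9/16,3, 4 , 7,  7, 8] 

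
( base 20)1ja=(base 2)1100010110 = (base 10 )790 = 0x316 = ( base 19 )23B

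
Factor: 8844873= 3^1*101^1*29191^1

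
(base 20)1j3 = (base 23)1B1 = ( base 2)1100001111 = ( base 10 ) 783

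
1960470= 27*72610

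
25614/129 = 8538/43 = 198.56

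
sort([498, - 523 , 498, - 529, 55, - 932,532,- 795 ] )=[  -  932, - 795,  -  529, - 523,55, 498, 498,532]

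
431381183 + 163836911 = 595218094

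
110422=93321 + 17101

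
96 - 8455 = -8359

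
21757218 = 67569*322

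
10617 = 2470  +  8147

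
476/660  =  119/165 = 0.72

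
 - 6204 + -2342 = -8546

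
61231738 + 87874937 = 149106675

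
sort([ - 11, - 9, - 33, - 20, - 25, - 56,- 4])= [ - 56, - 33, -25, - 20, - 11, - 9, - 4 ] 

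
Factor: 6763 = 6763^1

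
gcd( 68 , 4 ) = 4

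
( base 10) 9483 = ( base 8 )22413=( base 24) GB3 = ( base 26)E0J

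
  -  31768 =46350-78118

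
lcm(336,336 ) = 336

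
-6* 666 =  - 3996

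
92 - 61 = 31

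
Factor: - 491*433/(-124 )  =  212603/124 = 2^( - 2 )*31^( - 1)*433^1*  491^1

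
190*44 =8360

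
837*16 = 13392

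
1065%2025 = 1065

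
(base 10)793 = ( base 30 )qd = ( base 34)nb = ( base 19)23e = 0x319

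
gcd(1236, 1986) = 6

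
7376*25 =184400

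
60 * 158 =9480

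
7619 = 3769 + 3850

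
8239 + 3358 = 11597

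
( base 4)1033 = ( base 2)1001111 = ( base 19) 43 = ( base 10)79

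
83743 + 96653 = 180396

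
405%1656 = 405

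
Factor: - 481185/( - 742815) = 17^1 * 37^1 * 971^ ( - 1) = 629/971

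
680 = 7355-6675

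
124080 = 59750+64330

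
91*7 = 637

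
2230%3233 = 2230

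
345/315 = 23/21 = 1.10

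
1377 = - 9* ( - 153)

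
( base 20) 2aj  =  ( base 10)1019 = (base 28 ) 18B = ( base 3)1101202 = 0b1111111011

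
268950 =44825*6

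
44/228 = 11/57 = 0.19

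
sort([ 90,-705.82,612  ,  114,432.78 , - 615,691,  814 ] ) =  [-705.82, -615, 90,114,432.78,612,691,814] 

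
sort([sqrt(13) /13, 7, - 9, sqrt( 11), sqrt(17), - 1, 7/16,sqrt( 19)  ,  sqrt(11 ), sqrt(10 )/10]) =[ - 9, - 1, sqrt ( 13 )/13,  sqrt(10 )/10 , 7/16,sqrt(11),sqrt(11)  ,  sqrt( 17 ),sqrt(19 ) , 7]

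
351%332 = 19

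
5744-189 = 5555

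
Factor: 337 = 337^1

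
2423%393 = 65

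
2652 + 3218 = 5870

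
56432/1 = 56432 = 56432.00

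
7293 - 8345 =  - 1052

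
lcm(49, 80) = 3920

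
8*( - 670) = -5360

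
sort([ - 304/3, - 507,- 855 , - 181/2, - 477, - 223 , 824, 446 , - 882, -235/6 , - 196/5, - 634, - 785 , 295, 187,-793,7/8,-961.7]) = [-961.7,-882 ,- 855, -793,- 785,  -  634, -507,  -  477, -223,-304/3,-181/2,- 196/5, - 235/6,7/8,187, 295,  446, 824 ] 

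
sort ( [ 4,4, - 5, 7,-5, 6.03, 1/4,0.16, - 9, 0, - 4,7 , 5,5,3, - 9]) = [-9, - 9 , - 5, - 5,-4,0, 0.16,1/4  ,  3,4,4,  5,5,6.03,7,7]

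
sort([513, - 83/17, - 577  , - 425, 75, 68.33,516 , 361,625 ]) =[ - 577, - 425, - 83/17,68.33, 75, 361, 513,516,625]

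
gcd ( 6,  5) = 1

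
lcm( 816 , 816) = 816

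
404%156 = 92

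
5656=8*707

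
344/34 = 10 + 2/17 = 10.12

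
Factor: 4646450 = 2^1*5^2 *19^1 * 67^1*73^1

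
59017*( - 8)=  - 472136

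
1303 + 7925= 9228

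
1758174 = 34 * 51711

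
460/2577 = 460/2577 = 0.18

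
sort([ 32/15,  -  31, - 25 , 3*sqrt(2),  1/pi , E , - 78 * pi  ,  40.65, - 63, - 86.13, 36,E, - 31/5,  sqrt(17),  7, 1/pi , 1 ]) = [-78*pi, - 86.13,-63, - 31, -25,-31/5, 1/pi, 1/pi,1 , 32/15, E,E,sqrt( 17 ),  3 * sqrt( 2 ),7,  36, 40.65 ]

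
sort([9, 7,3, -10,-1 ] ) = [ - 10, -1,3 , 7, 9 ] 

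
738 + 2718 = 3456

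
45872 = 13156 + 32716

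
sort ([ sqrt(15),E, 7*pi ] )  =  [ E,sqrt(15 ),  7*pi]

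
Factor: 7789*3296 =2^5  *103^1*7789^1 = 25672544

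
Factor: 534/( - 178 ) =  - 3 = -3^1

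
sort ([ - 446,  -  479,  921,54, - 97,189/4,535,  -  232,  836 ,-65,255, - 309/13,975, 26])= [ - 479,-446, - 232, - 97, - 65,-309/13, 26,189/4, 54,255, 535,836, 921,975]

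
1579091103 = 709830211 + 869260892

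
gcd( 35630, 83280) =10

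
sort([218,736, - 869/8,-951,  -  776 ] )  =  [ - 951, - 776, - 869/8,218,736 ] 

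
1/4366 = 1/4366= 0.00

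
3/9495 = 1/3165 = 0.00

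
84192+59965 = 144157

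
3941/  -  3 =-3941/3 = - 1313.67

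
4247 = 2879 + 1368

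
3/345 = 1/115 = 0.01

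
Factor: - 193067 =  - 7^1*27581^1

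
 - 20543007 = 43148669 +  - 63691676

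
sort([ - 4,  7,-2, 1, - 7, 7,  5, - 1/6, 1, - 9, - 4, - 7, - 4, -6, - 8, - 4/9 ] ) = [-9, - 8 , - 7, - 7, - 6, - 4, - 4, - 4, - 2, - 4/9, - 1/6 , 1, 1, 5 , 7 , 7 ]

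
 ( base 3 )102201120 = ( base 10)8547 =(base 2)10000101100011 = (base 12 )4B43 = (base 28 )AP7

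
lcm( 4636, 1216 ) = 74176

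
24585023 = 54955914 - 30370891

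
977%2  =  1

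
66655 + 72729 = 139384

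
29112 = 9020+20092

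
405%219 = 186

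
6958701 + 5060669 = 12019370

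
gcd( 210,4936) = 2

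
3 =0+3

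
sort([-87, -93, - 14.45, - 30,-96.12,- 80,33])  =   [ - 96.12,-93, -87, - 80, - 30, - 14.45 , 33] 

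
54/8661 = 18/2887 = 0.01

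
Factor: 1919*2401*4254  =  19600385826  =  2^1*3^1* 7^4*19^1*101^1*709^1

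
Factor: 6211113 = 3^1*2070371^1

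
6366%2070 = 156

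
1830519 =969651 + 860868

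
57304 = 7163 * 8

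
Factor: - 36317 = -23^1*1579^1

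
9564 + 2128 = 11692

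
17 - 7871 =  - 7854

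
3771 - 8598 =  - 4827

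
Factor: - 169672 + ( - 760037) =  - 929709 = -3^2 * 11^1*9391^1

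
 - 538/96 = -6 + 19/48 = -5.60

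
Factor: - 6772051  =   - 11^1*13^1*23^1*29^1*71^1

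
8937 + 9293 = 18230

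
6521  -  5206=1315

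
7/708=7/708 = 0.01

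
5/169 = 5/169 = 0.03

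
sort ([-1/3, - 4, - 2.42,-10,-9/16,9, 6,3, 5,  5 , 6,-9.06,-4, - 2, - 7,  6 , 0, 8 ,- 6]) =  [ - 10, - 9.06,  -  7  , - 6, - 4, - 4, - 2.42, - 2,-9/16, - 1/3,0 , 3,  5,5, 6,6, 6,  8,  9 ]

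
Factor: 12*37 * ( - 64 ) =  - 2^8*  3^1*37^1= -  28416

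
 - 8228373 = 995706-9224079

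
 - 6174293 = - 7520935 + 1346642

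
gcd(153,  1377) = 153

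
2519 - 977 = 1542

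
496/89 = 496/89 = 5.57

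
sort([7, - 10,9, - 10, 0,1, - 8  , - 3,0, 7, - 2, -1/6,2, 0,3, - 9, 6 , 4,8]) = [-10, - 10, - 9 , - 8, - 3, - 2, - 1/6,0, 0,0,1, 2,  3, 4,  6,7, 7,8,9] 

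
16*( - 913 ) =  - 14608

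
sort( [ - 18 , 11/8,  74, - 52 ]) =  [ - 52, - 18 , 11/8, 74 ]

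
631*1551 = 978681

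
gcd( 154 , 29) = 1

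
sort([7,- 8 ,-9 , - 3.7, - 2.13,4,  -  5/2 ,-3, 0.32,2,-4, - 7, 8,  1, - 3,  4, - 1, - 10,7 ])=[ - 10, - 9, - 8,-7, -4, - 3.7, - 3,- 3,- 5/2,  -  2.13, - 1,0.32,1,2,4,4, 7, 7 , 8 ]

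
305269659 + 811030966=1116300625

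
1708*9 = 15372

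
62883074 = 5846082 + 57036992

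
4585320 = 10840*423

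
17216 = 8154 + 9062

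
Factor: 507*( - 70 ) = -35490 = - 2^1*3^1*5^1*7^1*13^2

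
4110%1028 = 1026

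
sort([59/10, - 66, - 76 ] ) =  [-76, - 66,59/10 ] 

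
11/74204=11/74204 = 0.00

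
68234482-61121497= 7112985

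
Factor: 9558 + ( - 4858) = 2^2 * 5^2* 47^1 = 4700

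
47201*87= 4106487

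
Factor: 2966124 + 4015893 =3^1 * 7^1*332477^1 = 6982017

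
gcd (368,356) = 4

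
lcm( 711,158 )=1422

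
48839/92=530 + 79/92= 530.86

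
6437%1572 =149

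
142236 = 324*439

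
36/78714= 2/4373 =0.00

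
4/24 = 1/6  =  0.17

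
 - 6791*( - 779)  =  5290189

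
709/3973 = 709/3973 = 0.18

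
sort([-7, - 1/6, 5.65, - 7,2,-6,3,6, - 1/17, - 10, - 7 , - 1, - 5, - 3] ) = [  -  10, - 7,-7,-7, - 6, - 5, - 3, - 1 , -1/6, - 1/17,2,3, 5.65,6 ]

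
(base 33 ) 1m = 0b110111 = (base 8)67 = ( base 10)55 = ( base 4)313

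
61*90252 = 5505372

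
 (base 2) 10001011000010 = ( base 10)8898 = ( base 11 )675a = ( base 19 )15C6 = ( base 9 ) 13176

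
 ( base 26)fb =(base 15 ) 1bb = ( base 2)110010001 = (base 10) 401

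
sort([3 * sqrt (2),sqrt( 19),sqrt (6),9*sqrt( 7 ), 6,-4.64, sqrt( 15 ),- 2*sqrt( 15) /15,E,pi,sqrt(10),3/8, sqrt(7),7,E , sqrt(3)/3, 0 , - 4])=[ - 4.64, - 4, - 2*sqrt(15 ) /15,0, 3/8,sqrt ( 3) /3, sqrt( 6),sqrt ( 7), E,E,pi,sqrt (10),sqrt ( 15 ),3*sqrt( 2),sqrt(19),6,7,9*sqrt( 7 )]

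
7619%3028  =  1563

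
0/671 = 0 = 0.00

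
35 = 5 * 7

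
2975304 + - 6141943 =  - 3166639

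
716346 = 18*39797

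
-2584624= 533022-3117646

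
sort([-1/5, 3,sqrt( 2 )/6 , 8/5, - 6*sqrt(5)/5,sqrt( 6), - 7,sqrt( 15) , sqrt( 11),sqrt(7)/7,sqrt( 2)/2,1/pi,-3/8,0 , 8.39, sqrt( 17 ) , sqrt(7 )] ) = [ - 7, - 6*sqrt( 5 ) /5, - 3/8, - 1/5,0,sqrt( 2)/6,  1/pi,sqrt( 7) /7,sqrt( 2)/2, 8/5,sqrt( 6 ),sqrt(7 ), 3 , sqrt(11 ),sqrt( 15),sqrt(17), 8.39]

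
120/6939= 40/2313  =  0.02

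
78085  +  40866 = 118951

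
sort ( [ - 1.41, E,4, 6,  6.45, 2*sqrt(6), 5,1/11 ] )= [ - 1.41,1/11,E,  4, 2*sqrt( 6), 5, 6, 6.45 ]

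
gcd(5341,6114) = 1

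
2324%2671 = 2324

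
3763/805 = 4+543/805 = 4.67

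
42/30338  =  3/2167 = 0.00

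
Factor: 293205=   3^1 * 5^1*11^1*1777^1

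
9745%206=63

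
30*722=21660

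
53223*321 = 17084583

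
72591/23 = 72591/23 = 3156.13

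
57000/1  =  57000  =  57000.00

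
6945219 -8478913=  - 1533694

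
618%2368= 618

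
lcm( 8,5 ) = 40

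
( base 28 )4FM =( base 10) 3578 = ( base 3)11220112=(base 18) b0e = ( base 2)110111111010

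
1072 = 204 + 868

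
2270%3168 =2270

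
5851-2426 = 3425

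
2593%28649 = 2593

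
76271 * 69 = 5262699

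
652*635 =414020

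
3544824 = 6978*508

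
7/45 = 7/45 = 0.16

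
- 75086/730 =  - 103 + 52/365 = -102.86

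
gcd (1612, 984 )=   4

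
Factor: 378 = 2^1*3^3*7^1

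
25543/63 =405 + 4/9= 405.44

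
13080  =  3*4360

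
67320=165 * 408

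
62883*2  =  125766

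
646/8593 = 646/8593 = 0.08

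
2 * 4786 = 9572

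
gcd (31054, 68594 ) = 2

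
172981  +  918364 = 1091345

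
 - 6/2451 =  - 2/817 = - 0.00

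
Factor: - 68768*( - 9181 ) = 2^5*7^1*307^1*9181^1 = 631359008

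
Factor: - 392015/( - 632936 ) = 2^( - 3)*5^1*13^1* 37^1 * 61^(-1)* 163^1*1297^ (-1)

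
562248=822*684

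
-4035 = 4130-8165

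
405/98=405/98  =  4.13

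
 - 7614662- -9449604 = 1834942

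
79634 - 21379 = 58255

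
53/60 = 53/60 = 0.88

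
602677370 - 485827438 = 116849932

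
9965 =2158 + 7807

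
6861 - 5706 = 1155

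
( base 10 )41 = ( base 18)25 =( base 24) 1H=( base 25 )1g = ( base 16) 29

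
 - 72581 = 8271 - 80852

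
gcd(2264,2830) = 566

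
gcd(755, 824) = 1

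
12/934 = 6/467=0.01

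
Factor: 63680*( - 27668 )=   - 2^8*5^1 * 199^1*6917^1 = - 1761898240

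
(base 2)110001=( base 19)2B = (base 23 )23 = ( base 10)49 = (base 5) 144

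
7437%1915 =1692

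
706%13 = 4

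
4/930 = 2/465 = 0.00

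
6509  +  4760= 11269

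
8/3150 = 4/1575 = 0.00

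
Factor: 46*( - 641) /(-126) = 3^( - 2)*7^(-1) * 23^1*641^1 = 14743/63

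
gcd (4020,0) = 4020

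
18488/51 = 362 + 26/51 = 362.51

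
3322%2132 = 1190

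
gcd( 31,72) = 1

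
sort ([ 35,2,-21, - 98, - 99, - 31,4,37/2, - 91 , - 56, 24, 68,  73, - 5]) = [-99, - 98, - 91, -56, - 31, - 21, - 5, 2,4,37/2,  24,35, 68, 73]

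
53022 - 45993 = 7029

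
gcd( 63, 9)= 9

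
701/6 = 701/6=116.83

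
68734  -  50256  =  18478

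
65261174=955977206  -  890716032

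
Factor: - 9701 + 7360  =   - 2341^1 = - 2341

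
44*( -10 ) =- 440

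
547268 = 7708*71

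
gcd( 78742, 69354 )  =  2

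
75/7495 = 15/1499 = 0.01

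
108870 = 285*382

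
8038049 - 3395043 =4643006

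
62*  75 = 4650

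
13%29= 13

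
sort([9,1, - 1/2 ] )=[  -  1/2, 1, 9]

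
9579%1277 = 640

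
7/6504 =7/6504 = 0.00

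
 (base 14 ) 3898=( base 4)2123032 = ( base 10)9934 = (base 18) 1cbg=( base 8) 23316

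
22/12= 1  +  5/6 = 1.83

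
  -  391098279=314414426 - 705512705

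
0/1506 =0  =  0.00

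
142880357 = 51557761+91322596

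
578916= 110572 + 468344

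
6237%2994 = 249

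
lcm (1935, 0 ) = 0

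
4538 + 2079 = 6617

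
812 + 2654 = 3466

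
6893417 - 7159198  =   -265781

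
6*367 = 2202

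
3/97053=1/32351 = 0.00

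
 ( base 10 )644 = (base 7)1610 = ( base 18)1he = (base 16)284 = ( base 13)3A7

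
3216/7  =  3216/7 = 459.43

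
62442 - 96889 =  - 34447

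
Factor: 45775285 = 5^1*9155057^1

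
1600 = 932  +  668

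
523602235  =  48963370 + 474638865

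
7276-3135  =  4141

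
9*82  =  738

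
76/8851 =76/8851 = 0.01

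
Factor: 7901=7901^1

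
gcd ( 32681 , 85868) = 1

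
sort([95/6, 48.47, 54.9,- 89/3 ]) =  [ - 89/3, 95/6 , 48.47,54.9]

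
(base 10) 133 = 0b10000101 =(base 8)205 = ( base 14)97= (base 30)4d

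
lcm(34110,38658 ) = 579870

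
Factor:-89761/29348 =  - 2^( - 2)*7^1 * 11^ ( - 1)*23^( -1 )*29^( - 1 )*12823^1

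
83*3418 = 283694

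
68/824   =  17/206  =  0.08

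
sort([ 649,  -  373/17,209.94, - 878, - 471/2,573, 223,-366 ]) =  [- 878, - 366, - 471/2,-373/17, 209.94,223 , 573, 649] 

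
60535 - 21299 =39236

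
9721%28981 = 9721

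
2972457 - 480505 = 2491952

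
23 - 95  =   - 72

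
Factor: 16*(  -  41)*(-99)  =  2^4*3^2 * 11^1*41^1=64944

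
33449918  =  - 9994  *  ( - 3347 )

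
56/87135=56/87135 = 0.00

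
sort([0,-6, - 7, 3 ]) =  [ - 7, - 6, 0, 3 ]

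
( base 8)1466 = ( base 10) 822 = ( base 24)1a6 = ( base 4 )30312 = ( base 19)255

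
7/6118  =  1/874 =0.00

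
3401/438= 7 + 335/438 = 7.76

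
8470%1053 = 46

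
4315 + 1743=6058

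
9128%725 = 428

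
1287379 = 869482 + 417897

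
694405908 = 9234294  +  685171614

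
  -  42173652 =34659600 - 76833252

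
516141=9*57349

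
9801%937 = 431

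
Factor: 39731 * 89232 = 2^4*3^1*11^1*13^2*67^1*593^1 = 3545276592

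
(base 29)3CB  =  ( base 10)2882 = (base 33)2lb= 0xB42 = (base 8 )5502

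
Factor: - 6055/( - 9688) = 5/8 = 2^ ( - 3 ) * 5^1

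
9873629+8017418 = 17891047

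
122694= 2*61347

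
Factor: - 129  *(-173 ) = 22317 = 3^1*43^1*173^1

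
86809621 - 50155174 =36654447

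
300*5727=1718100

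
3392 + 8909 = 12301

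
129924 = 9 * 14436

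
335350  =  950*353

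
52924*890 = 47102360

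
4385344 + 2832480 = 7217824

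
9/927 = 1/103 = 0.01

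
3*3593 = 10779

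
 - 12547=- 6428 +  - 6119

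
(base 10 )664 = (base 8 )1230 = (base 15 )2e4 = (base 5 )10124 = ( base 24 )13g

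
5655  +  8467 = 14122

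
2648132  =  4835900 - 2187768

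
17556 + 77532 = 95088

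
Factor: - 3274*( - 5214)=2^2*3^1*11^1 * 79^1*1637^1=17070636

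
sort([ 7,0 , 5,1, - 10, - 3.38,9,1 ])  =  [ - 10,-3.38,0,1 , 1 , 5, 7, 9] 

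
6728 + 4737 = 11465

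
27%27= 0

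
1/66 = 1/66 = 0.02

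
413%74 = 43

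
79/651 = 79/651 = 0.12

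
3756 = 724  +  3032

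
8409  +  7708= 16117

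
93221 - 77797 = 15424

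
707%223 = 38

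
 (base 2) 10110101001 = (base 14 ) 757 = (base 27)1qi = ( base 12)a09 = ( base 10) 1449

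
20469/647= 20469/647 = 31.64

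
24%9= 6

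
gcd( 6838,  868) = 2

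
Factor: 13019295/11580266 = 2^( - 1) * 3^1*5^1*113^1* 523^( - 1)*7681^1*11071^( - 1 ) 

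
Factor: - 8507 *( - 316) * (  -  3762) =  - 2^3 * 3^2*11^1*19^1*47^1*79^1*181^1 = - 10113053544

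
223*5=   1115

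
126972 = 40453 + 86519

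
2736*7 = 19152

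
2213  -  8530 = - 6317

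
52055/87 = 598 + 1/3 = 598.33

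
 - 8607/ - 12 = 717 + 1/4 = 717.25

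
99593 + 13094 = 112687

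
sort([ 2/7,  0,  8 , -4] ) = [ - 4 , 0, 2/7, 8 ]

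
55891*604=33758164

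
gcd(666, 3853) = 1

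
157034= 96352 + 60682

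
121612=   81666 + 39946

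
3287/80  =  3287/80 = 41.09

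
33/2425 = 33/2425= 0.01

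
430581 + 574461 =1005042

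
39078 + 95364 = 134442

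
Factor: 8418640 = 2^4*5^1*47^1*2239^1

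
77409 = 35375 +42034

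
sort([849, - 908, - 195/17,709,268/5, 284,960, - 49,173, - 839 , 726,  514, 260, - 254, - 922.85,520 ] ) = [  -  922.85, - 908 , - 839,-254,- 49, - 195/17,268/5  ,  173,  260,284,514, 520,  709,726,849,960 ] 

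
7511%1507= 1483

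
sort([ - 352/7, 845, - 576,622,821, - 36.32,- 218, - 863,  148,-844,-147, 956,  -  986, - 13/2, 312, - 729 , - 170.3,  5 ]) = [ - 986,  -  863, - 844 , - 729, - 576,-218, - 170.3, -147, - 352/7, - 36.32, - 13/2,5, 148,312,622 , 821, 845,956]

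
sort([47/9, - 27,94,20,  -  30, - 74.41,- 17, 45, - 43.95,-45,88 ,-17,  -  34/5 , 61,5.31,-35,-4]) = [- 74.41,-45,-43.95 ,  -  35,-30, -27,  -  17,-17, - 34/5, - 4, 47/9,5.31, 20,45,  61, 88,94 ] 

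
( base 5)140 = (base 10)45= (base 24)1l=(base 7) 63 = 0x2d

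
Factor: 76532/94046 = 38266/47023 = 2^1 * 19^2 * 53^1*59^ ( - 1)*797^(-1)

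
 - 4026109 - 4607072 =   -  8633181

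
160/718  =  80/359 = 0.22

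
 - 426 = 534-960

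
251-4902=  - 4651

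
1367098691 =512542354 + 854556337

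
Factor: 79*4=316= 2^2*79^1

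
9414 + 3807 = 13221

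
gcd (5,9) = 1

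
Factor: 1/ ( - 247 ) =-13^( - 1) * 19^ ( - 1 ) 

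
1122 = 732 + 390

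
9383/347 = 27 +14/347 = 27.04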